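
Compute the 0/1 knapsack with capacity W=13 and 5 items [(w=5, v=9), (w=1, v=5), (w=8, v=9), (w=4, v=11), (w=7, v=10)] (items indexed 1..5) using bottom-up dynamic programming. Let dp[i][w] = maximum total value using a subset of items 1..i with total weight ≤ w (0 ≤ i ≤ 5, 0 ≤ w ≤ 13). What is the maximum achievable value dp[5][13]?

26

i\w   0   1   2   3   4   5   6   7   8   9  10  11  12  13
  0   0   0   0   0   0   0   0   0   0   0   0   0   0   0
  1   0   0   0   0   0   9   9   9   9   9   9   9   9   9
  2   0   5   5   5   5   9  14  14  14  14  14  14  14  14
  3   0   5   5   5   5   9  14  14  14  14  14  14  14  18
  4   0   5   5   5  11  16  16  16  16  20  25  25  25  25
  5   0   5   5   5  11  16  16  16  16  20  25  25  26  26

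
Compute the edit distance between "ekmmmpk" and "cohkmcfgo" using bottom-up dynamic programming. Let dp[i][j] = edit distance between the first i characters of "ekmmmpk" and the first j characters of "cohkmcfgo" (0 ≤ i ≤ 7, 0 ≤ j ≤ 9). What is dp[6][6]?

   ''  c  o  h  k  m  c  f  g  o
''  0  1  2  3  4  5  6  7  8  9
 e  1  1  2  3  4  5  6  7  8  9
 k  2  2  2  3  3  4  5  6  7  8
 m  3  3  3  3  4  3  4  5  6  7
 m  4  4  4  4  4  4  4  5  6  7
 m  5  5  5  5  5  4  5  5  6  7
 p  6  6  6  6  6  5  5  6  6  7
 k  7  7  7  7  6  6  6  6  7  7

5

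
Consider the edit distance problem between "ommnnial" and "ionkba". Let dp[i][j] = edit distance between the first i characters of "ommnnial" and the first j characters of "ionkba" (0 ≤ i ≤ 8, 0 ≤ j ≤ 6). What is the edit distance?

6

   ''  i  o  n  k  b  a
''  0  1  2  3  4  5  6
 o  1  1  1  2  3  4  5
 m  2  2  2  2  3  4  5
 m  3  3  3  3  3  4  5
 n  4  4  4  3  4  4  5
 n  5  5  5  4  4  5  5
 i  6  5  6  5  5  5  6
 a  7  6  6  6  6  6  5
 l  8  7  7  7  7  7  6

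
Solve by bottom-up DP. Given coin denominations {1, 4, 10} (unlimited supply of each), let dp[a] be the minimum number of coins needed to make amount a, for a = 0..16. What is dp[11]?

2

 a  0  1  2  3  4  5  6  7  8  9 10 11 12 13 14 15 16
dp  0  1  2  3  1  2  3  4  2  3  1  2  3  4  2  3  4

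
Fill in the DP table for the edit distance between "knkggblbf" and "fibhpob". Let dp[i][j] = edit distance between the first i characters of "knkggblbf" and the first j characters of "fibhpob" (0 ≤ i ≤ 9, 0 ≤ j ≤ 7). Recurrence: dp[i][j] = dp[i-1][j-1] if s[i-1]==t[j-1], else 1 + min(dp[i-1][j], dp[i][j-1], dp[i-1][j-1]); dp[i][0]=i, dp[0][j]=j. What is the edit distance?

8

   ''  f  i  b  h  p  o  b
''  0  1  2  3  4  5  6  7
 k  1  1  2  3  4  5  6  7
 n  2  2  2  3  4  5  6  7
 k  3  3  3  3  4  5  6  7
 g  4  4  4  4  4  5  6  7
 g  5  5  5  5  5  5  6  7
 b  6  6  6  5  6  6  6  6
 l  7  7  7  6  6  7  7  7
 b  8  8  8  7  7  7  8  7
 f  9  8  9  8  8  8  8  8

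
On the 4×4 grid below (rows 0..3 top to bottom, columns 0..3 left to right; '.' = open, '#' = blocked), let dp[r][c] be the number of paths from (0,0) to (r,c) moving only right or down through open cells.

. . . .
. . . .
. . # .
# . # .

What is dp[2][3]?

4

r\c   0   1   2   3
  0   1   1   1   1
  1   1   2   3   4
  2   1   3   0   4
  3   0   3   0   4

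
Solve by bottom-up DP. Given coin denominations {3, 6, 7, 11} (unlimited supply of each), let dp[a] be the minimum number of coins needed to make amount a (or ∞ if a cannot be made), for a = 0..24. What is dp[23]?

3

 a  0  1  2  3  4  5  6  7  8  9 10 11 12 13 14 15 16 17 18 19 20 21 22 23 24
dp  0  -  -  1  -  -  1  1  -  2  2  1  2  2  2  3  3  2  2  3  3  3  2  3  3
(- denotes ∞ / unreachable)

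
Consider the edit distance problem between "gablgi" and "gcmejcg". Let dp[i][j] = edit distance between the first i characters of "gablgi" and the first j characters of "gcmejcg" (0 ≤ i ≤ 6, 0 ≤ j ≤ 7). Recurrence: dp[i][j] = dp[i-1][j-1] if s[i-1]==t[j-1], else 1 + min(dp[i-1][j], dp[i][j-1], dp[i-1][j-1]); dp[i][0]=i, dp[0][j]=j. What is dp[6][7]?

6

   ''  g  c  m  e  j  c  g
''  0  1  2  3  4  5  6  7
 g  1  0  1  2  3  4  5  6
 a  2  1  1  2  3  4  5  6
 b  3  2  2  2  3  4  5  6
 l  4  3  3  3  3  4  5  6
 g  5  4  4  4  4  4  5  5
 i  6  5  5  5  5  5  5  6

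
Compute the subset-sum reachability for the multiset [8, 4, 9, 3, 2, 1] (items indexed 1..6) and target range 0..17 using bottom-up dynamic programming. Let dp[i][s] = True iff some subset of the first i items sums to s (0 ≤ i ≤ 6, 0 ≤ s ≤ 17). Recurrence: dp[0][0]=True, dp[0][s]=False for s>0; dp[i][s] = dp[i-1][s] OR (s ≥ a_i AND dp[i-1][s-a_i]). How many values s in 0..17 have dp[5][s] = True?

i\s   0   1   2   3   4   5   6   7   8   9  10  11  12  13  14  15  16  17
  0   T   F   F   F   F   F   F   F   F   F   F   F   F   F   F   F   F   F
  1   T   F   F   F   F   F   F   F   T   F   F   F   F   F   F   F   F   F
  2   T   F   F   F   T   F   F   F   T   F   F   F   T   F   F   F   F   F
  3   T   F   F   F   T   F   F   F   T   T   F   F   T   T   F   F   F   T
  4   T   F   F   T   T   F   F   T   T   T   F   T   T   T   F   T   T   T
  5   T   F   T   T   T   T   T   T   T   T   T   T   T   T   T   T   T   T
  6   T   T   T   T   T   T   T   T   T   T   T   T   T   T   T   T   T   T

17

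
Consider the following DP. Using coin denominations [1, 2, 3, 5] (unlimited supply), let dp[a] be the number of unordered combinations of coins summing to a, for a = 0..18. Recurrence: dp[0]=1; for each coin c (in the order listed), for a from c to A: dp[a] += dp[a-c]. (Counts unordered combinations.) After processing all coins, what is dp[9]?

after  coin     0     1     2     3     4     5     6     7     8     9    10    11    12    13    14    15    16    17    18
          1     1     1     1     1     1     1     1     1     1     1     1     1     1     1     1     1     1     1     1
          2     1     1     2     2     3     3     4     4     5     5     6     6     7     7     8     8     9     9    10
          3     1     1     2     3     4     5     7     8    10    12    14    16    19    21    24    27    30    33    37
          5     1     1     2     3     4     6     8    10    13    16    20    24    29    34    40    47    54    62    71

16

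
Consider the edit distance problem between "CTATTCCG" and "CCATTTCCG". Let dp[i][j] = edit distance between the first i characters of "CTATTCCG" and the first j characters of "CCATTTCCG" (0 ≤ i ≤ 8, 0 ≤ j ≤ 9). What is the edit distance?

   ''  C  C  A  T  T  T  C  C  G
''  0  1  2  3  4  5  6  7  8  9
 C  1  0  1  2  3  4  5  6  7  8
 T  2  1  1  2  2  3  4  5  6  7
 A  3  2  2  1  2  3  4  5  6  7
 T  4  3  3  2  1  2  3  4  5  6
 T  5  4  4  3  2  1  2  3  4  5
 C  6  5  4  4  3  2  2  2  3  4
 C  7  6  5  5  4  3  3  2  2  3
 G  8  7  6  6  5  4  4  3  3  2

2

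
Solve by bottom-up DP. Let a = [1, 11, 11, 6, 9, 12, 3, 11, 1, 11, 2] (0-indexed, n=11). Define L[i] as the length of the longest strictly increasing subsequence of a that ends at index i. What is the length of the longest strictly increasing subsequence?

4

   i    0    1    2    3    4    5    6    7    8    9   10
a[i]    1   11   11    6    9   12    3   11    1   11    2
L[i]    1    2    2    2    3    4    2    4    1    4    2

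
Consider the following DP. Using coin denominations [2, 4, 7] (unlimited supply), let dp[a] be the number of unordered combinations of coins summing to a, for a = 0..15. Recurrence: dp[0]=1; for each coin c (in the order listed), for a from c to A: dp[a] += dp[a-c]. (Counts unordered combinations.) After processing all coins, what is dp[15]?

after  coin     0     1     2     3     4     5     6     7     8     9    10    11    12    13    14    15
          2     1     0     1     0     1     0     1     0     1     0     1     0     1     0     1     0
          4     1     0     1     0     2     0     2     0     3     0     3     0     4     0     4     0
          7     1     0     1     0     2     0     2     1     3     1     3     2     4     2     5     3

3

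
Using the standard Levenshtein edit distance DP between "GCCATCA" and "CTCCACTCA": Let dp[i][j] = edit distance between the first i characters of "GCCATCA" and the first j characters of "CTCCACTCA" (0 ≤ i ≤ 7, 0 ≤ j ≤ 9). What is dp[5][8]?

4

   ''  C  T  C  C  A  C  T  C  A
''  0  1  2  3  4  5  6  7  8  9
 G  1  1  2  3  4  5  6  7  8  9
 C  2  1  2  2  3  4  5  6  7  8
 C  3  2  2  2  2  3  4  5  6  7
 A  4  3  3  3  3  2  3  4  5  6
 T  5  4  3  4  4  3  3  3  4  5
 C  6  5  4  3  4  4  3  4  3  4
 A  7  6  5  4  4  4  4  4  4  3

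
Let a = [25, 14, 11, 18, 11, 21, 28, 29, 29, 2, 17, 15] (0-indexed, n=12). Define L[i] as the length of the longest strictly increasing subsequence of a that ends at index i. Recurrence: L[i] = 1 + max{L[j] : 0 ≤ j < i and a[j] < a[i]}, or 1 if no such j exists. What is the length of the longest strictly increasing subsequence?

   i    0    1    2    3    4    5    6    7    8    9   10   11
a[i]   25   14   11   18   11   21   28   29   29    2   17   15
L[i]    1    1    1    2    1    3    4    5    5    1    2    2

5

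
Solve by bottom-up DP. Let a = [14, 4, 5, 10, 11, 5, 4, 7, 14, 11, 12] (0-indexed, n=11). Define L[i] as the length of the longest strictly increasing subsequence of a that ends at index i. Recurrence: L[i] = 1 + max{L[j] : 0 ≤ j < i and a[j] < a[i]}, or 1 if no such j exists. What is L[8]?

   i    0    1    2    3    4    5    6    7    8    9   10
a[i]   14    4    5   10   11    5    4    7   14   11   12
L[i]    1    1    2    3    4    2    1    3    5    4    5

5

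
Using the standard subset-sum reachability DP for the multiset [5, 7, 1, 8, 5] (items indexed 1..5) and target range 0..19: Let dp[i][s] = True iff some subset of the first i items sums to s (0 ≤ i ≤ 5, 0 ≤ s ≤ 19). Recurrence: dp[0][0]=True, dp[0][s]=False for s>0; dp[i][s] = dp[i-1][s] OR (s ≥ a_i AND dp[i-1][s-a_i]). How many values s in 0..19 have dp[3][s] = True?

8

i\s   0   1   2   3   4   5   6   7   8   9  10  11  12  13  14  15  16  17  18  19
  0   T   F   F   F   F   F   F   F   F   F   F   F   F   F   F   F   F   F   F   F
  1   T   F   F   F   F   T   F   F   F   F   F   F   F   F   F   F   F   F   F   F
  2   T   F   F   F   F   T   F   T   F   F   F   F   T   F   F   F   F   F   F   F
  3   T   T   F   F   F   T   T   T   T   F   F   F   T   T   F   F   F   F   F   F
  4   T   T   F   F   F   T   T   T   T   T   F   F   T   T   T   T   T   F   F   F
  5   T   T   F   F   F   T   T   T   T   T   T   T   T   T   T   T   T   T   T   T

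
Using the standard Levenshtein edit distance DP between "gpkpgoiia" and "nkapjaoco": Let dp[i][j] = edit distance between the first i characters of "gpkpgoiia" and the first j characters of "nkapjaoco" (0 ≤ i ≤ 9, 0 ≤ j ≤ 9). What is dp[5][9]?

8

   ''  n  k  a  p  j  a  o  c  o
''  0  1  2  3  4  5  6  7  8  9
 g  1  1  2  3  4  5  6  7  8  9
 p  2  2  2  3  3  4  5  6  7  8
 k  3  3  2  3  4  4  5  6  7  8
 p  4  4  3  3  3  4  5  6  7  8
 g  5  5  4  4  4  4  5  6  7  8
 o  6  6  5  5  5  5  5  5  6  7
 i  7  7  6  6  6  6  6  6  6  7
 i  8  8  7  7  7  7  7  7  7  7
 a  9  9  8  7  8  8  7  8  8  8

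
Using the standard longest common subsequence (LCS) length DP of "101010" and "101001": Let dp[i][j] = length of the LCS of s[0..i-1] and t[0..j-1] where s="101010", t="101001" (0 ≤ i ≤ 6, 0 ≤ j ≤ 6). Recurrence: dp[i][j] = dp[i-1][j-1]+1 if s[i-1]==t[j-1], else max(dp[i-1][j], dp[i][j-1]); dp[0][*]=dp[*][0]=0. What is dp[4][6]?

4

   ''  1  0  1  0  0  1
''  0  0  0  0  0  0  0
 1  0  1  1  1  1  1  1
 0  0  1  2  2  2  2  2
 1  0  1  2  3  3  3  3
 0  0  1  2  3  4  4  4
 1  0  1  2  3  4  4  5
 0  0  1  2  3  4  5  5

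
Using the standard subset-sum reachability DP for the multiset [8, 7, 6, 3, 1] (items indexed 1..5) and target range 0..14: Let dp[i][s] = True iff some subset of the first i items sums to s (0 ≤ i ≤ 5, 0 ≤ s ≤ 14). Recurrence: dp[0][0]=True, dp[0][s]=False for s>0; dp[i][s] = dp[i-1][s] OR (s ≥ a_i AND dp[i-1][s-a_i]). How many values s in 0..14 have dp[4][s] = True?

i\s   0   1   2   3   4   5   6   7   8   9  10  11  12  13  14
  0   T   F   F   F   F   F   F   F   F   F   F   F   F   F   F
  1   T   F   F   F   F   F   F   F   T   F   F   F   F   F   F
  2   T   F   F   F   F   F   F   T   T   F   F   F   F   F   F
  3   T   F   F   F   F   F   T   T   T   F   F   F   F   T   T
  4   T   F   F   T   F   F   T   T   T   T   T   T   F   T   T
  5   T   T   F   T   T   F   T   T   T   T   T   T   T   T   T

10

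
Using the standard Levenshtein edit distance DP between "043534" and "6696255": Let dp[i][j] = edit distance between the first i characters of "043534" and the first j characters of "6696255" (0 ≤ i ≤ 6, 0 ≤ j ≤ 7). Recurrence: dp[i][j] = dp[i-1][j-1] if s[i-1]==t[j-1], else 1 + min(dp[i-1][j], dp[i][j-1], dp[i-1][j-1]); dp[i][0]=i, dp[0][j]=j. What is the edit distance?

7

   ''  6  6  9  6  2  5  5
''  0  1  2  3  4  5  6  7
 0  1  1  2  3  4  5  6  7
 4  2  2  2  3  4  5  6  7
 3  3  3  3  3  4  5  6  7
 5  4  4  4  4  4  5  5  6
 3  5  5  5  5  5  5  6  6
 4  6  6  6  6  6  6  6  7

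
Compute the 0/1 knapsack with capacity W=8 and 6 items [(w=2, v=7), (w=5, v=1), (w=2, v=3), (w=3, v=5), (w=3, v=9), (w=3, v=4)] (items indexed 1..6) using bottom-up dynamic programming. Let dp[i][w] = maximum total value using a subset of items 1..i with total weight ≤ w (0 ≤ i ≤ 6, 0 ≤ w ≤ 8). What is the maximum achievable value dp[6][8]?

21

i\w   0   1   2   3   4   5   6   7   8
  0   0   0   0   0   0   0   0   0   0
  1   0   0   7   7   7   7   7   7   7
  2   0   0   7   7   7   7   7   8   8
  3   0   0   7   7  10  10  10  10  10
  4   0   0   7   7  10  12  12  15  15
  5   0   0   7   9  10  16  16  19  21
  6   0   0   7   9  10  16  16  19  21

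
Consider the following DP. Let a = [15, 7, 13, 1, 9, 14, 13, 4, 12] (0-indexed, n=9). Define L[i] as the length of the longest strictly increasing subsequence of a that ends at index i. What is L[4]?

   i    0    1    2    3    4    5    6    7    8
a[i]   15    7   13    1    9   14   13    4   12
L[i]    1    1    2    1    2    3    3    2    3

2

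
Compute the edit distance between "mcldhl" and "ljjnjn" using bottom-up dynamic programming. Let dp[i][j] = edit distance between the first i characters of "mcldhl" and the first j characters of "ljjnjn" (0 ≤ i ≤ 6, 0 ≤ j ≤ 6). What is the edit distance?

   ''  l  j  j  n  j  n
''  0  1  2  3  4  5  6
 m  1  1  2  3  4  5  6
 c  2  2  2  3  4  5  6
 l  3  2  3  3  4  5  6
 d  4  3  3  4  4  5  6
 h  5  4  4  4  5  5  6
 l  6  5  5  5  5  6  6

6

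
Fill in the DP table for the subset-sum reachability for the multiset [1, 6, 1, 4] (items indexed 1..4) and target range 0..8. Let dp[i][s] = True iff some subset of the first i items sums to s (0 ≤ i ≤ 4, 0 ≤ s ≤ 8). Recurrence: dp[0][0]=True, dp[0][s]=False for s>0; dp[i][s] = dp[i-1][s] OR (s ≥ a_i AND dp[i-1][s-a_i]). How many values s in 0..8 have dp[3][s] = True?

i\s   0   1   2   3   4   5   6   7   8
  0   T   F   F   F   F   F   F   F   F
  1   T   T   F   F   F   F   F   F   F
  2   T   T   F   F   F   F   T   T   F
  3   T   T   T   F   F   F   T   T   T
  4   T   T   T   F   T   T   T   T   T

6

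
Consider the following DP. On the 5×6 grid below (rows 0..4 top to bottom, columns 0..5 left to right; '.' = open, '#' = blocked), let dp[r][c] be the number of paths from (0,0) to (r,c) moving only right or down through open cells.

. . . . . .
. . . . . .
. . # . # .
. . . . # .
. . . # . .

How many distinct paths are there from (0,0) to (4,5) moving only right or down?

6

r\c   0   1   2   3   4   5
  0   1   1   1   1   1   1
  1   1   2   3   4   5   6
  2   1   3   0   4   0   6
  3   1   4   4   8   0   6
  4   1   5   9   0   0   6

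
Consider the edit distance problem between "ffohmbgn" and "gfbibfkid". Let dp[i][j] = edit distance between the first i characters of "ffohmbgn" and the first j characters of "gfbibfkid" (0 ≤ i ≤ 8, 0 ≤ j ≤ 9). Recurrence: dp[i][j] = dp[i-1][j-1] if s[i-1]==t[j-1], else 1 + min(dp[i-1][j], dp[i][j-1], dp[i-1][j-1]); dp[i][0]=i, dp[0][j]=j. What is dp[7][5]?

   ''  g  f  b  i  b  f  k  i  d
''  0  1  2  3  4  5  6  7  8  9
 f  1  1  1  2  3  4  5  6  7  8
 f  2  2  1  2  3  4  4  5  6  7
 o  3  3  2  2  3  4  5  5  6  7
 h  4  4  3  3  3  4  5  6  6  7
 m  5  5  4  4  4  4  5  6  7  7
 b  6  6  5  4  5  4  5  6  7  8
 g  7  6  6  5  5  5  5  6  7  8
 n  8  7  7  6  6  6  6  6  7  8

5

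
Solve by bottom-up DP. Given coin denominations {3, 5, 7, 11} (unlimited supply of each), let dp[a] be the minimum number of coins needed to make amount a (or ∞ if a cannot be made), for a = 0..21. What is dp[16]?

2

 a  0  1  2  3  4  5  6  7  8  9 10 11 12 13 14 15 16 17 18 19 20 21
dp  0  -  -  1  -  1  2  1  2  3  2  1  2  3  2  3  2  3  2  3  4  3
(- denotes ∞ / unreachable)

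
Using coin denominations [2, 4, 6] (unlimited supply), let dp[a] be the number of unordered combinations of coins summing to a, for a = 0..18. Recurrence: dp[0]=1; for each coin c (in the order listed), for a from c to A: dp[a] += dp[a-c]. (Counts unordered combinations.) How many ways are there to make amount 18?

12

after  coin     0     1     2     3     4     5     6     7     8     9    10    11    12    13    14    15    16    17    18
          2     1     0     1     0     1     0     1     0     1     0     1     0     1     0     1     0     1     0     1
          4     1     0     1     0     2     0     2     0     3     0     3     0     4     0     4     0     5     0     5
          6     1     0     1     0     2     0     3     0     4     0     5     0     7     0     8     0    10     0    12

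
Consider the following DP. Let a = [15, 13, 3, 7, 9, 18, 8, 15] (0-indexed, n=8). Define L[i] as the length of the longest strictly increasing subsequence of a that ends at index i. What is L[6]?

3

   i    0    1    2    3    4    5    6    7
a[i]   15   13    3    7    9   18    8   15
L[i]    1    1    1    2    3    4    3    4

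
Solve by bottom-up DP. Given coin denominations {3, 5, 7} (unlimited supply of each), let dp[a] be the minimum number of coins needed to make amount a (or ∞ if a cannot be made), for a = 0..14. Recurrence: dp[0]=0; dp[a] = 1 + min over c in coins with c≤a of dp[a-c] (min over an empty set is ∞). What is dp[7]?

1

 a  0  1  2  3  4  5  6  7  8  9 10 11 12 13 14
dp  0  -  -  1  -  1  2  1  2  3  2  3  2  3  2
(- denotes ∞ / unreachable)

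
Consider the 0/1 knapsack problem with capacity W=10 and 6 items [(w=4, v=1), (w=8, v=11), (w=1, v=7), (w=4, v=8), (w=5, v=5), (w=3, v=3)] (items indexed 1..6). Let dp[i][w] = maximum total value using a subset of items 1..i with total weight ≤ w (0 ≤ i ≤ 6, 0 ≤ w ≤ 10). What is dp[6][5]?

15

i\w   0   1   2   3   4   5   6   7   8   9  10
  0   0   0   0   0   0   0   0   0   0   0   0
  1   0   0   0   0   1   1   1   1   1   1   1
  2   0   0   0   0   1   1   1   1  11  11  11
  3   0   7   7   7   7   8   8   8  11  18  18
  4   0   7   7   7   8  15  15  15  15  18  18
  5   0   7   7   7   8  15  15  15  15  18  20
  6   0   7   7   7  10  15  15  15  18  18  20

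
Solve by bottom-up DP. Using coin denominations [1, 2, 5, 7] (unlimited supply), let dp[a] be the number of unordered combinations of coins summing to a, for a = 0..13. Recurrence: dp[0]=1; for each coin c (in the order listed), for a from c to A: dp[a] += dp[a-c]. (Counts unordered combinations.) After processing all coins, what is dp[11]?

14

after  coin     0     1     2     3     4     5     6     7     8     9    10    11    12    13
          1     1     1     1     1     1     1     1     1     1     1     1     1     1     1
          2     1     1     2     2     3     3     4     4     5     5     6     6     7     7
          5     1     1     2     2     3     4     5     6     7     8    10    11    13    14
          7     1     1     2     2     3     4     5     7     8    10    12    14    17    19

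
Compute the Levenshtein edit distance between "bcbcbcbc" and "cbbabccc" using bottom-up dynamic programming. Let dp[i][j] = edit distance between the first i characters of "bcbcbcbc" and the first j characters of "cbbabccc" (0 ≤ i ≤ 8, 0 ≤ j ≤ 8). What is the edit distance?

   ''  c  b  b  a  b  c  c  c
''  0  1  2  3  4  5  6  7  8
 b  1  1  1  2  3  4  5  6  7
 c  2  1  2  2  3  4  4  5  6
 b  3  2  1  2  3  3  4  5  6
 c  4  3  2  2  3  4  3  4  5
 b  5  4  3  2  3  3  4  4  5
 c  6  5  4  3  3  4  3  4  4
 b  7  6  5  4  4  3  4  4  5
 c  8  7  6  5  5  4  3  4  4

4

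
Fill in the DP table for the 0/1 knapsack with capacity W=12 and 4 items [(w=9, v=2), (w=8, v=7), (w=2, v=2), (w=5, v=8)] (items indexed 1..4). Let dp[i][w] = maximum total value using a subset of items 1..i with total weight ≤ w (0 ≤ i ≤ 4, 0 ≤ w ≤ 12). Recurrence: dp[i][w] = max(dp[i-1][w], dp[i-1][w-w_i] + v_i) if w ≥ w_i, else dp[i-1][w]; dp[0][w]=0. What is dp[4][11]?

i\w   0   1   2   3   4   5   6   7   8   9  10  11  12
  0   0   0   0   0   0   0   0   0   0   0   0   0   0
  1   0   0   0   0   0   0   0   0   0   2   2   2   2
  2   0   0   0   0   0   0   0   0   7   7   7   7   7
  3   0   0   2   2   2   2   2   2   7   7   9   9   9
  4   0   0   2   2   2   8   8  10  10  10  10  10  10

10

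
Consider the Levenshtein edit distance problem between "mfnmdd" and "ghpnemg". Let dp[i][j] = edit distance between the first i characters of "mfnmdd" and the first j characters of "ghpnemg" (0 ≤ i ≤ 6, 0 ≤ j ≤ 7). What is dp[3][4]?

3

   ''  g  h  p  n  e  m  g
''  0  1  2  3  4  5  6  7
 m  1  1  2  3  4  5  5  6
 f  2  2  2  3  4  5  6  6
 n  3  3  3  3  3  4  5  6
 m  4  4  4  4  4  4  4  5
 d  5  5  5  5  5  5  5  5
 d  6  6  6  6  6  6  6  6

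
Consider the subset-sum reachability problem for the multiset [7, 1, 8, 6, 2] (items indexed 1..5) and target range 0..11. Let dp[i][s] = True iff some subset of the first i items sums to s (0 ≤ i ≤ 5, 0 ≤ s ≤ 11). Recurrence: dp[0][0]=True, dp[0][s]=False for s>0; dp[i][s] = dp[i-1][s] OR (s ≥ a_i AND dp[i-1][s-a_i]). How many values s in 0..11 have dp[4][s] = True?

6

i\s   0   1   2   3   4   5   6   7   8   9  10  11
  0   T   F   F   F   F   F   F   F   F   F   F   F
  1   T   F   F   F   F   F   F   T   F   F   F   F
  2   T   T   F   F   F   F   F   T   T   F   F   F
  3   T   T   F   F   F   F   F   T   T   T   F   F
  4   T   T   F   F   F   F   T   T   T   T   F   F
  5   T   T   T   T   F   F   T   T   T   T   T   T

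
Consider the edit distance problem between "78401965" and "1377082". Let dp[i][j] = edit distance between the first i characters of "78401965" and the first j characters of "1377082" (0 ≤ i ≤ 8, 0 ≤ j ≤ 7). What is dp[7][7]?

7

   ''  1  3  7  7  0  8  2
''  0  1  2  3  4  5  6  7
 7  1  1  2  2  3  4  5  6
 8  2  2  2  3  3  4  4  5
 4  3  3  3  3  4  4  5  5
 0  4  4  4  4  4  4  5  6
 1  5  4  5  5  5  5  5  6
 9  6  5  5  6  6  6  6  6
 6  7  6  6  6  7  7  7  7
 5  8  7  7  7  7  8  8  8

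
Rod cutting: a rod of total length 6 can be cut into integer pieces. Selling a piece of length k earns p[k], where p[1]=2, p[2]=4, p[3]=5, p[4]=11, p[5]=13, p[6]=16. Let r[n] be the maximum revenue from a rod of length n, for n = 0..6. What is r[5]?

13

   n    0    1    2    3    4    5    6
r[n]    0    2    4    6   11   13   16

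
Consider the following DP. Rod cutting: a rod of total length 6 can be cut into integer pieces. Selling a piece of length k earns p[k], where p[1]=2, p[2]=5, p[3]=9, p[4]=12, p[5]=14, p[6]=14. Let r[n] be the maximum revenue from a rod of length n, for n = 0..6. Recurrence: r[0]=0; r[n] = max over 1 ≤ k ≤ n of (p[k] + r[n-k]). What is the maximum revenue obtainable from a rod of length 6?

18

   n    0    1    2    3    4    5    6
r[n]    0    2    5    9   12   14   18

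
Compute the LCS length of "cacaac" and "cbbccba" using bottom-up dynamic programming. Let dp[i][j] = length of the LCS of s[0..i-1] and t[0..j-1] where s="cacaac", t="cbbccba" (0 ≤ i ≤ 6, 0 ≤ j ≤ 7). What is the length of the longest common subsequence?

3

   ''  c  b  b  c  c  b  a
''  0  0  0  0  0  0  0  0
 c  0  1  1  1  1  1  1  1
 a  0  1  1  1  1  1  1  2
 c  0  1  1  1  2  2  2  2
 a  0  1  1  1  2  2  2  3
 a  0  1  1  1  2  2  2  3
 c  0  1  1  1  2  3  3  3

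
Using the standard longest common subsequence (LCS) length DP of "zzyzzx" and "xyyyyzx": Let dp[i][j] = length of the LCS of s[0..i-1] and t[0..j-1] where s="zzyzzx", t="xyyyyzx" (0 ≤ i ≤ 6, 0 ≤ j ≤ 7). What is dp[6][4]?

1

   ''  x  y  y  y  y  z  x
''  0  0  0  0  0  0  0  0
 z  0  0  0  0  0  0  1  1
 z  0  0  0  0  0  0  1  1
 y  0  0  1  1  1  1  1  1
 z  0  0  1  1  1  1  2  2
 z  0  0  1  1  1  1  2  2
 x  0  1  1  1  1  1  2  3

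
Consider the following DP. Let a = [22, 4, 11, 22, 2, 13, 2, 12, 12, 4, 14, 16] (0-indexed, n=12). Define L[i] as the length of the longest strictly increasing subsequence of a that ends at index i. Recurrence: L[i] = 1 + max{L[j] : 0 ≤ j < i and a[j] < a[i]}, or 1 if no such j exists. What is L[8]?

   i    0    1    2    3    4    5    6    7    8    9   10   11
a[i]   22    4   11   22    2   13    2   12   12    4   14   16
L[i]    1    1    2    3    1    3    1    3    3    2    4    5

3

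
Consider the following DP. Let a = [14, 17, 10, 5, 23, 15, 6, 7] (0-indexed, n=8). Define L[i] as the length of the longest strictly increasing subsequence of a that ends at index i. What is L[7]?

   i    0    1    2    3    4    5    6    7
a[i]   14   17   10    5   23   15    6    7
L[i]    1    2    1    1    3    2    2    3

3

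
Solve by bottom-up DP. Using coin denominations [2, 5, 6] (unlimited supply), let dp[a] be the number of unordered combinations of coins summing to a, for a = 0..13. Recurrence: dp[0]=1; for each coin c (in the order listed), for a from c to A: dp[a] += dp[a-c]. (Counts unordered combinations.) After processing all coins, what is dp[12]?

after  coin     0     1     2     3     4     5     6     7     8     9    10    11    12    13
          2     1     0     1     0     1     0     1     0     1     0     1     0     1     0
          5     1     0     1     0     1     1     1     1     1     1     2     1     2     1
          6     1     0     1     0     1     1     2     1     2     1     3     2     4     2

4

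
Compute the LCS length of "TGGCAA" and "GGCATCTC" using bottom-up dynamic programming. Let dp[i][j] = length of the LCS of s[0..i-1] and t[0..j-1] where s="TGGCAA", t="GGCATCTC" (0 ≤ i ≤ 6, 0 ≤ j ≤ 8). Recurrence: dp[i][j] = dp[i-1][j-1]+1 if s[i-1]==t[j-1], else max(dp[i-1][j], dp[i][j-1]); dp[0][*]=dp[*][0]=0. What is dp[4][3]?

   ''  G  G  C  A  T  C  T  C
''  0  0  0  0  0  0  0  0  0
 T  0  0  0  0  0  1  1  1  1
 G  0  1  1  1  1  1  1  1  1
 G  0  1  2  2  2  2  2  2  2
 C  0  1  2  3  3  3  3  3  3
 A  0  1  2  3  4  4  4  4  4
 A  0  1  2  3  4  4  4  4  4

3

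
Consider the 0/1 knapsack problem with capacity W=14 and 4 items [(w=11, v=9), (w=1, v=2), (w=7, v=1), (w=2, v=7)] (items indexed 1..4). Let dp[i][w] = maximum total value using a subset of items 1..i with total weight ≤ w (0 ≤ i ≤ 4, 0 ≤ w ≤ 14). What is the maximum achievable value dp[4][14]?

i\w   0   1   2   3   4   5   6   7   8   9  10  11  12  13  14
  0   0   0   0   0   0   0   0   0   0   0   0   0   0   0   0
  1   0   0   0   0   0   0   0   0   0   0   0   9   9   9   9
  2   0   2   2   2   2   2   2   2   2   2   2   9  11  11  11
  3   0   2   2   2   2   2   2   2   3   3   3   9  11  11  11
  4   0   2   7   9   9   9   9   9   9   9  10  10  11  16  18

18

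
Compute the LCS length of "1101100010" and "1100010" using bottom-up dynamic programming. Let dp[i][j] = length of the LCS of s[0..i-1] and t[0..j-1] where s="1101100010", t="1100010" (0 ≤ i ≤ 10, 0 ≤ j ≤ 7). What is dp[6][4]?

   ''  1  1  0  0  0  1  0
''  0  0  0  0  0  0  0  0
 1  0  1  1  1  1  1  1  1
 1  0  1  2  2  2  2  2  2
 0  0  1  2  3  3  3  3  3
 1  0  1  2  3  3  3  4  4
 1  0  1  2  3  3  3  4  4
 0  0  1  2  3  4  4  4  5
 0  0  1  2  3  4  5  5  5
 0  0  1  2  3  4  5  5  6
 1  0  1  2  3  4  5  6  6
 0  0  1  2  3  4  5  6  7

4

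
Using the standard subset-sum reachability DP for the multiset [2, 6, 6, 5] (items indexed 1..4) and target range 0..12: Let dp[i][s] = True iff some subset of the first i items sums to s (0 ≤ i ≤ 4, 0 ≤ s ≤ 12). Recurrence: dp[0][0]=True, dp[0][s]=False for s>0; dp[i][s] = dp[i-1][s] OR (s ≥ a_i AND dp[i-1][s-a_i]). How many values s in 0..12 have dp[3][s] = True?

5

i\s   0   1   2   3   4   5   6   7   8   9  10  11  12
  0   T   F   F   F   F   F   F   F   F   F   F   F   F
  1   T   F   T   F   F   F   F   F   F   F   F   F   F
  2   T   F   T   F   F   F   T   F   T   F   F   F   F
  3   T   F   T   F   F   F   T   F   T   F   F   F   T
  4   T   F   T   F   F   T   T   T   T   F   F   T   T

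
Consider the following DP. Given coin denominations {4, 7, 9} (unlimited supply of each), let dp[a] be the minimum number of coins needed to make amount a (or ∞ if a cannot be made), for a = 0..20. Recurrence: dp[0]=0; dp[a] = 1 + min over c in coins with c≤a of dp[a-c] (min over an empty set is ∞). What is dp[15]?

 a  0  1  2  3  4  5  6  7  8  9 10 11 12 13 14 15 16 17 18 19 20
dp  0  -  -  -  1  -  -  1  2  1  -  2  3  2  2  3  2  3  2  4  3
(- denotes ∞ / unreachable)

3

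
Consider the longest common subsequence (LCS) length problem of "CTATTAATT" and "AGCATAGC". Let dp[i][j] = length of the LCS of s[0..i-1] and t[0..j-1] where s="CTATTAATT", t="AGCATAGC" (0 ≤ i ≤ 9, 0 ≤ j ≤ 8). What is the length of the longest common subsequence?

   ''  A  G  C  A  T  A  G  C
''  0  0  0  0  0  0  0  0  0
 C  0  0  0  1  1  1  1  1  1
 T  0  0  0  1  1  2  2  2  2
 A  0  1  1  1  2  2  3  3  3
 T  0  1  1  1  2  3  3  3  3
 T  0  1  1  1  2  3  3  3  3
 A  0  1  1  1  2  3  4  4  4
 A  0  1  1  1  2  3  4  4  4
 T  0  1  1  1  2  3  4  4  4
 T  0  1  1  1  2  3  4  4  4

4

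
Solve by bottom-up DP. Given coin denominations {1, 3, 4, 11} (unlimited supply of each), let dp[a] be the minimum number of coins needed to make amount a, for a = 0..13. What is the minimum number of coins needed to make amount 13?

3

 a  0  1  2  3  4  5  6  7  8  9 10 11 12 13
dp  0  1  2  1  1  2  2  2  2  3  3  1  2  3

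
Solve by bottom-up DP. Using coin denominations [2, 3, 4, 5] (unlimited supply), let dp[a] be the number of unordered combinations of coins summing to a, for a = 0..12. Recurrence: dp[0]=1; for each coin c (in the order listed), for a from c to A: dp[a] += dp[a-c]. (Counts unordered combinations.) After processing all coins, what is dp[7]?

3

after  coin     0     1     2     3     4     5     6     7     8     9    10    11    12
          2     1     0     1     0     1     0     1     0     1     0     1     0     1
          3     1     0     1     1     1     1     2     1     2     2     2     2     3
          4     1     0     1     1     2     1     3     2     4     3     5     4     7
          5     1     0     1     1     2     2     3     3     5     5     7     7    10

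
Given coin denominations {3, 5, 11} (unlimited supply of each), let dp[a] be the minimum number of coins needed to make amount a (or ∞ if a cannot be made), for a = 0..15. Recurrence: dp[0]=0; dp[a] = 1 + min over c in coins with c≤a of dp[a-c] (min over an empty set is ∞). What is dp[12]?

 a  0  1  2  3  4  5  6  7  8  9 10 11 12 13 14 15
dp  0  -  -  1  -  1  2  -  2  3  2  1  4  3  2  3
(- denotes ∞ / unreachable)

4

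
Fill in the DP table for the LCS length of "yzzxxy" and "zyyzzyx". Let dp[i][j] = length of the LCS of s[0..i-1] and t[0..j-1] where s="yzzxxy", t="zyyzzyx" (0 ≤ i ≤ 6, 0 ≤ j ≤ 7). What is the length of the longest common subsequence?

   ''  z  y  y  z  z  y  x
''  0  0  0  0  0  0  0  0
 y  0  0  1  1  1  1  1  1
 z  0  1  1  1  2  2  2  2
 z  0  1  1  1  2  3  3  3
 x  0  1  1  1  2  3  3  4
 x  0  1  1  1  2  3  3  4
 y  0  1  2  2  2  3  4  4

4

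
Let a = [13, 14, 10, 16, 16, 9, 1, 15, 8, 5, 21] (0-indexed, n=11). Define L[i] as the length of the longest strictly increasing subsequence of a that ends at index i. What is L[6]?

1

   i    0    1    2    3    4    5    6    7    8    9   10
a[i]   13   14   10   16   16    9    1   15    8    5   21
L[i]    1    2    1    3    3    1    1    3    2    2    4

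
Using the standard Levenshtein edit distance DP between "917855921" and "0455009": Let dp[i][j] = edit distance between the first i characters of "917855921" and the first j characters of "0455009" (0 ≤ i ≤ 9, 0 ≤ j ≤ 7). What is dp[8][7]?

   ''  0  4  5  5  0  0  9
''  0  1  2  3  4  5  6  7
 9  1  1  2  3  4  5  6  6
 1  2  2  2  3  4  5  6  7
 7  3  3  3  3  4  5  6  7
 8  4  4  4  4  4  5  6  7
 5  5  5  5  4  4  5  6  7
 5  6  6  6  5  4  5  6  7
 9  7  7  7  6  5  5  6  6
 2  8  8  8  7  6  6  6  7
 1  9  9  9  8  7  7  7  7

7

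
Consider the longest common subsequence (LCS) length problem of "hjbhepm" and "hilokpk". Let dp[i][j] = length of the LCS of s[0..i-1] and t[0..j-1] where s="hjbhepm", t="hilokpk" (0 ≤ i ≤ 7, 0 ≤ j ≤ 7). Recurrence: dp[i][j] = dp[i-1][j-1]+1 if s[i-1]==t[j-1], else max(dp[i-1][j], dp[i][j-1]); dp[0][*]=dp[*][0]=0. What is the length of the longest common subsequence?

   ''  h  i  l  o  k  p  k
''  0  0  0  0  0  0  0  0
 h  0  1  1  1  1  1  1  1
 j  0  1  1  1  1  1  1  1
 b  0  1  1  1  1  1  1  1
 h  0  1  1  1  1  1  1  1
 e  0  1  1  1  1  1  1  1
 p  0  1  1  1  1  1  2  2
 m  0  1  1  1  1  1  2  2

2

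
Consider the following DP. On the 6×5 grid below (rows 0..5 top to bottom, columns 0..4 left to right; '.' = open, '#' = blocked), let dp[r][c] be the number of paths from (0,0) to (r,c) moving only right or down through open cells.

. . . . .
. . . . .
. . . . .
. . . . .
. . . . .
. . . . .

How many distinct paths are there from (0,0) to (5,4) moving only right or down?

126

r\c   0   1   2   3   4
  0   1   1   1   1   1
  1   1   2   3   4   5
  2   1   3   6  10  15
  3   1   4  10  20  35
  4   1   5  15  35  70
  5   1   6  21  56 126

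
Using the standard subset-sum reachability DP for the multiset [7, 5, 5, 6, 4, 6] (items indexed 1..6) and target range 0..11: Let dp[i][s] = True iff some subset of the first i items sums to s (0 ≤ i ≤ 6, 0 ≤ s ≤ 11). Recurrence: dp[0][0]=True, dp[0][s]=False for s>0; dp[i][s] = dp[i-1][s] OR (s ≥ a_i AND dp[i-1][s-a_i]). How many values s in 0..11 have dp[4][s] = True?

i\s   0   1   2   3   4   5   6   7   8   9  10  11
  0   T   F   F   F   F   F   F   F   F   F   F   F
  1   T   F   F   F   F   F   F   T   F   F   F   F
  2   T   F   F   F   F   T   F   T   F   F   F   F
  3   T   F   F   F   F   T   F   T   F   F   T   F
  4   T   F   F   F   F   T   T   T   F   F   T   T
  5   T   F   F   F   T   T   T   T   F   T   T   T
  6   T   F   F   F   T   T   T   T   F   T   T   T

6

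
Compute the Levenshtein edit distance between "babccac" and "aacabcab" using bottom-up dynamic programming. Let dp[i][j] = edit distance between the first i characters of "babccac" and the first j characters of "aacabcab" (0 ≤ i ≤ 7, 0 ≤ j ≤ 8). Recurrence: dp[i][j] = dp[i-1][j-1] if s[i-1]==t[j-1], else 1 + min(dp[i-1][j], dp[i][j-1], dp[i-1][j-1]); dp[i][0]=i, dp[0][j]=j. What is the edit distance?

5

   ''  a  a  c  a  b  c  a  b
''  0  1  2  3  4  5  6  7  8
 b  1  1  2  3  4  4  5  6  7
 a  2  1  1  2  3  4  5  5  6
 b  3  2  2  2  3  3  4  5  5
 c  4  3  3  2  3  4  3  4  5
 c  5  4  4  3  3  4  4  4  5
 a  6  5  4  4  3  4  5  4  5
 c  7  6  5  4  4  4  4  5  5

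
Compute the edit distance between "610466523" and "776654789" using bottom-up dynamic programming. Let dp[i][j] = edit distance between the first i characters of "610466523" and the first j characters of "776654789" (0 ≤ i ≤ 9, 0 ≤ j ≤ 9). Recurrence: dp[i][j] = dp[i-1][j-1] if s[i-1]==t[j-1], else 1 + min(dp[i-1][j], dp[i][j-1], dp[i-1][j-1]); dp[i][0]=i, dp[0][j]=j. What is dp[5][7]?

5

   ''  7  7  6  6  5  4  7  8  9
''  0  1  2  3  4  5  6  7  8  9
 6  1  1  2  2  3  4  5  6  7  8
 1  2  2  2  3  3  4  5  6  7  8
 0  3  3  3  3  4  4  5  6  7  8
 4  4  4  4  4  4  5  4  5  6  7
 6  5  5  5  4  4  5  5  5  6  7
 6  6  6  6  5  4  5  6  6  6  7
 5  7  7  7  6  5  4  5  6  7  7
 2  8  8  8  7  6  5  5  6  7  8
 3  9  9  9  8  7  6  6  6  7  8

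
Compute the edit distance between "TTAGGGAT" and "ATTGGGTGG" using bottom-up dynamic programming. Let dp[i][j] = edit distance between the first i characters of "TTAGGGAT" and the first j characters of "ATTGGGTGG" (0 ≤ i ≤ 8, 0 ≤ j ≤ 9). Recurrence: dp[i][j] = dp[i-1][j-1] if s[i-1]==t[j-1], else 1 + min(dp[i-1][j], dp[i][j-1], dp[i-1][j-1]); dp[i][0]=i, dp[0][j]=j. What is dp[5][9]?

5

   ''  A  T  T  G  G  G  T  G  G
''  0  1  2  3  4  5  6  7  8  9
 T  1  1  1  2  3  4  5  6  7  8
 T  2  2  1  1  2  3  4  5  6  7
 A  3  2  2  2  2  3  4  5  6  7
 G  4  3  3  3  2  2  3  4  5  6
 G  5  4  4  4  3  2  2  3  4  5
 G  6  5  5  5  4  3  2  3  3  4
 A  7  6  6  6  5  4  3  3  4  4
 T  8  7  6  6  6  5  4  3  4  5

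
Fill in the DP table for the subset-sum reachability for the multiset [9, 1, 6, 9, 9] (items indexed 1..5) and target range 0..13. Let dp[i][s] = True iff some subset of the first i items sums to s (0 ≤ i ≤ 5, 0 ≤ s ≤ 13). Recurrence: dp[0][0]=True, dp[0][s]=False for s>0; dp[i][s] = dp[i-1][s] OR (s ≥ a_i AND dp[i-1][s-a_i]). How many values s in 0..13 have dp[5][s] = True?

6

i\s   0   1   2   3   4   5   6   7   8   9  10  11  12  13
  0   T   F   F   F   F   F   F   F   F   F   F   F   F   F
  1   T   F   F   F   F   F   F   F   F   T   F   F   F   F
  2   T   T   F   F   F   F   F   F   F   T   T   F   F   F
  3   T   T   F   F   F   F   T   T   F   T   T   F   F   F
  4   T   T   F   F   F   F   T   T   F   T   T   F   F   F
  5   T   T   F   F   F   F   T   T   F   T   T   F   F   F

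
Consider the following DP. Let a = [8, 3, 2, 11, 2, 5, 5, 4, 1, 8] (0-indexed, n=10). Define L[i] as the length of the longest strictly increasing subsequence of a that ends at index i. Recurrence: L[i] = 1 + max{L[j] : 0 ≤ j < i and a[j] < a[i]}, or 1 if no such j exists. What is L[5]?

2

   i    0    1    2    3    4    5    6    7    8    9
a[i]    8    3    2   11    2    5    5    4    1    8
L[i]    1    1    1    2    1    2    2    2    1    3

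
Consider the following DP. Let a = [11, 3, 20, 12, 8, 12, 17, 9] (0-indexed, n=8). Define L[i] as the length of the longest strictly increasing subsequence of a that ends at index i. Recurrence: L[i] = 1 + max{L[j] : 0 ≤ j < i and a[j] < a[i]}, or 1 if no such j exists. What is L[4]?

2

   i    0    1    2    3    4    5    6    7
a[i]   11    3   20   12    8   12   17    9
L[i]    1    1    2    2    2    3    4    3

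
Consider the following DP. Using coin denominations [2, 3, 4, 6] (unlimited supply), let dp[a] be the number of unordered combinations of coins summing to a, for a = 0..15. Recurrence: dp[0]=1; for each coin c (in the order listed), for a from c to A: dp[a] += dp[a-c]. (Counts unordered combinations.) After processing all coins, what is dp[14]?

after  coin     0     1     2     3     4     5     6     7     8     9    10    11    12    13    14    15
          2     1     0     1     0     1     0     1     0     1     0     1     0     1     0     1     0
          3     1     0     1     1     1     1     2     1     2     2     2     2     3     2     3     3
          4     1     0     1     1     2     1     3     2     4     3     5     4     7     5     8     7
          6     1     0     1     1     2     1     4     2     5     4     7     5    11     7    13    11

13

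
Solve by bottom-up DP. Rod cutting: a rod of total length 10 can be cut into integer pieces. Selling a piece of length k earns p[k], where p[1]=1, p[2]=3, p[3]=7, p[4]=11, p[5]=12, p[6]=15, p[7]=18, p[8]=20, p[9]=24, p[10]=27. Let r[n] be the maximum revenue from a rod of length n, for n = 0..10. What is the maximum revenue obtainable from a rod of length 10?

   n    0    1    2    3    4    5    6    7    8    9   10
r[n]    0    1    3    7   11   12   15   18   22   24   27

27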